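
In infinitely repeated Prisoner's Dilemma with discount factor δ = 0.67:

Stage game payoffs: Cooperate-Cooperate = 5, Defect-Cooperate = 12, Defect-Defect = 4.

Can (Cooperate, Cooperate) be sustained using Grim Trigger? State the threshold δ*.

δ* = 0.875; since δ = 0.67 < 0.875, cooperation cannot be sustained

Work:
For Grim Trigger:
Cooperate forever: 5/(1-δ)
Defect then punished: 12 + 4·δ/(1-δ)
Need: 5/(1-δ) ≥ 12 + 4·δ/(1-δ)
Solving: δ ≥ (T-R)/(T-P) = (12-5)/(12-4) = 0.875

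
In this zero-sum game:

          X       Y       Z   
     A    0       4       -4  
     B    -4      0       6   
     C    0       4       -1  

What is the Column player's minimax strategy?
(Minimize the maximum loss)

Column should play X, value = 0

Work:
Column player minimizes Row's maximum payoff:
Column X: max payoff to Row = 0
Column Y: max payoff to Row = 4
Column Z: max payoff to Row = 6
Minimum is 0, achieved by column X.
Minimax strategy: X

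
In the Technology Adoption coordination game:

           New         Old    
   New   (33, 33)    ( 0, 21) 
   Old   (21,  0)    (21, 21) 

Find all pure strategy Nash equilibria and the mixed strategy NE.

Pure NE: (New, New) and (Old, Old); Mixed NE: p = 0.6364, q = 0.6364

Work:
Check pure NE:
(New, New): (33, 33) - no unilateral deviation beneficial
(Old, Old): (21, 21) - no unilateral deviation beneficial
Mixed NE: P1 plays New with p = 0.6364, P2 plays New with q = 0.6364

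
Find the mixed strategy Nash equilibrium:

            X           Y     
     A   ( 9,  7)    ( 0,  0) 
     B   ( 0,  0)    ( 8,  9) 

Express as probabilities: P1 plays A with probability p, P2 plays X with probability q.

p = 0.5625, q = 0.4706

Work:
Find probabilities that make opponent indifferent:
P2 chooses q to make P1 indifferent between A and B
P1 chooses p to make P2 indifferent between X and Y
Mixed NE: P1 plays (A: 0.5625, B: 0.4375), P2 plays (X: 0.4706, Y: 0.5294)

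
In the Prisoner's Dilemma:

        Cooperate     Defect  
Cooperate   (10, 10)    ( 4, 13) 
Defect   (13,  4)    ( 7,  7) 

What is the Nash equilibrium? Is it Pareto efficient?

(Defect, Defect) is NE; not Pareto efficient

Work:
Defect dominates Cooperate for both players:
If P2 cooperates: Defect (13) > Cooperate (10)
If P2 defects: Defect (7) > Cooperate (4)
NE: (Defect, Defect) with payoff (7, 7)
But (Cooperate, Cooperate) = (10, 10) Pareto dominates (7, 7)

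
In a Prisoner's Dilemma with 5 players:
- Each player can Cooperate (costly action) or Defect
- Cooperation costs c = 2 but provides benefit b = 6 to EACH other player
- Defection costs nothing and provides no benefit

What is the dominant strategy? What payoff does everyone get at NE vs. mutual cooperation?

Dominant: Defect; NE payoff = 0; Coop payoff = 22

Work:
Defect dominates (saves cost c = 2, benefit to others is external)
NE: All defect → everyone gets 0
If all cooperate: each receives (4)×6 - 2 = 22
Social dilemma: 22 > 0 but NE gives 0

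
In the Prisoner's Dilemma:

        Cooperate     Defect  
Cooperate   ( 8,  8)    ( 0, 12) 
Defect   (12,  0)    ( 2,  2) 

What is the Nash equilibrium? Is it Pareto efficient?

(Defect, Defect) is NE; not Pareto efficient

Work:
Defect dominates Cooperate for both players:
If P2 cooperates: Defect (12) > Cooperate (8)
If P2 defects: Defect (2) > Cooperate (0)
NE: (Defect, Defect) with payoff (2, 2)
But (Cooperate, Cooperate) = (8, 8) Pareto dominates (2, 2)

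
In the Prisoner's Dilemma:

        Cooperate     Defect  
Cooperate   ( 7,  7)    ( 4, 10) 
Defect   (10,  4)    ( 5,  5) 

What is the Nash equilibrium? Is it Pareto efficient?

(Defect, Defect) is NE; not Pareto efficient

Work:
Defect dominates Cooperate for both players:
If P2 cooperates: Defect (10) > Cooperate (7)
If P2 defects: Defect (5) > Cooperate (4)
NE: (Defect, Defect) with payoff (5, 5)
But (Cooperate, Cooperate) = (7, 7) Pareto dominates (5, 5)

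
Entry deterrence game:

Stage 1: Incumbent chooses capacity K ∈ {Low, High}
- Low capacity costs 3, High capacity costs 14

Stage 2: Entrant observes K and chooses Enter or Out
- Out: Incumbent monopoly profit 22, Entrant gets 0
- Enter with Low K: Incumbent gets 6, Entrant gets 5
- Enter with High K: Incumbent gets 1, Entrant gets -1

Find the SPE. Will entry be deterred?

SPE: (High, Enter|Low, Out|High); Entry deterred. Incumbent net profit = 8

Work:
After Low K: Entrant enters (5 > 0)
After High K: Entrant stays out (-1 < 0)
Incumbent: Low → 6−3=3, High → 22−14=8
Incumbent chooses High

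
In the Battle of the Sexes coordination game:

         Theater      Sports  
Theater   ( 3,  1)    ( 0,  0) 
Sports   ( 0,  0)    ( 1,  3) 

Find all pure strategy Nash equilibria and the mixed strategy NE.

Pure NE: (Theater, Theater) and (Sports, Sports); Mixed NE: p = 0.75, q = 0.25

Work:
Check pure NE:
(Theater, Theater): (3, 1) - no unilateral deviation beneficial
(Sports, Sports): (1, 3) - no unilateral deviation beneficial
Mixed NE: P1 plays Theater with p = 0.75, P2 plays Theater with q = 0.25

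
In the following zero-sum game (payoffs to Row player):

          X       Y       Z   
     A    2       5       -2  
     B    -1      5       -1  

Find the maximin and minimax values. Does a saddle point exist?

Maximin = -1, Minimax = -1, Saddle: True

Work:
Row minimums: [-2, -1] → maximin = -1
Column maximums: [2, 5, -1] → minimax = -1
Saddle point exists! Game value = -1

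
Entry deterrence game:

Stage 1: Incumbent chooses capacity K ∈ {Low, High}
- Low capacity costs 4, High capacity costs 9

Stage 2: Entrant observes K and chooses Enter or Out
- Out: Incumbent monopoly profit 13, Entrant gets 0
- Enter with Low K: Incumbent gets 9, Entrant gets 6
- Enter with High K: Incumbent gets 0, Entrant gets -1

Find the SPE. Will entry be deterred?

SPE: (Low, Enter|Low, Out|High); Entry not deterred. Incumbent net profit = 5, Entrant gets 6

Work:
After Low K: Entrant enters (6 > 0)
After High K: Entrant stays out (-1 < 0)
Incumbent: Low → 9−4=5, High → 13−9=4
Incumbent chooses Low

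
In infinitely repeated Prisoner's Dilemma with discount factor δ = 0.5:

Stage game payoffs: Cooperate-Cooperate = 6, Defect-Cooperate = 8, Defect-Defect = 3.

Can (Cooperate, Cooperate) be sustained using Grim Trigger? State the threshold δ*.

δ* = 0.4; since δ = 0.5 ≥ 0.4, cooperation can be sustained

Work:
For Grim Trigger:
Cooperate forever: 6/(1-δ)
Defect then punished: 8 + 3·δ/(1-δ)
Need: 6/(1-δ) ≥ 8 + 3·δ/(1-δ)
Solving: δ ≥ (T-R)/(T-P) = (8-6)/(8-3) = 0.4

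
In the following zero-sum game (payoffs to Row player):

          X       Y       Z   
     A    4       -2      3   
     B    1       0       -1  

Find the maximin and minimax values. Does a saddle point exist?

Maximin = -1, Minimax = 0, Saddle: False

Work:
Row minimums: [-2, -1] → maximin = -1
Column maximums: [4, 0, 3] → minimax = 0
No saddle point (maximin ≠ minimax). Mixed strategy needed.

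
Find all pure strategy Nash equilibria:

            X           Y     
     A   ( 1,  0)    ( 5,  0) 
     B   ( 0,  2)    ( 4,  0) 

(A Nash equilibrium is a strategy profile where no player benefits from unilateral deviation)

Nash equilibrium: (A, X), (A, Y)

Work:
Best responses:
  P1 vs X: payoffs [1, 0] → best response A (payoff 1)
  P1 vs Y: payoffs [5, 4] → best response A (payoff 5)
  P2 vs A: payoffs [0, 0] → best response X/Y (payoff 0)
  P2 vs B: payoffs [2, 0] → best response X (payoff 2)
Mutual best responses: (A,X), (A,Y) → Nash equilibria.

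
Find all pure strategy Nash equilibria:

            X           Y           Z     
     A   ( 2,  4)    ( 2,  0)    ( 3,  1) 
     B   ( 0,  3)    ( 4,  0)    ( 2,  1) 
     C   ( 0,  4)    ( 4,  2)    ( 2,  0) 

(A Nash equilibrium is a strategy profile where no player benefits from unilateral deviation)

Nash equilibrium: (A, X)

Work:
Best responses:
  P1 vs X: payoffs [2, 0, 0] → best response A (payoff 2)
  P1 vs Y: payoffs [2, 4, 4] → best response B/C (payoff 4)
  P1 vs Z: payoffs [3, 2, 2] → best response A (payoff 3)
  P2 vs A: payoffs [4, 0, 1] → best response X (payoff 4)
  P2 vs B: payoffs [3, 0, 1] → best response X (payoff 3)
  P2 vs C: payoffs [4, 2, 0] → best response X (payoff 4)
Mutual best responses: (A,X) → Nash equilibria.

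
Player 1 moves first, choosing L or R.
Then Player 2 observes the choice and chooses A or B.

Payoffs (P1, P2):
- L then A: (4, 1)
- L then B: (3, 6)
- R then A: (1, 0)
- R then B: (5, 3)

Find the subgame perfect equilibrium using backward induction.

P1 plays R, P2 plays B after L and B after R; Payoff (5, 3)

Work:
Backward induction:
After L: P2 chooses B → P1 gets 3
After R: P2 chooses B → P1 gets 5
P1 chooses R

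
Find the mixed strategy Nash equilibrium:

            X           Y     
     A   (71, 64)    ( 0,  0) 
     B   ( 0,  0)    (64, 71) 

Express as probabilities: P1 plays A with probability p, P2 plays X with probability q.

p = 0.5259, q = 0.4741

Work:
Find probabilities that make opponent indifferent:
P2 chooses q to make P1 indifferent between A and B
P1 chooses p to make P2 indifferent between X and Y
Mixed NE: P1 plays (A: 0.5259, B: 0.4741), P2 plays (X: 0.4741, Y: 0.5259)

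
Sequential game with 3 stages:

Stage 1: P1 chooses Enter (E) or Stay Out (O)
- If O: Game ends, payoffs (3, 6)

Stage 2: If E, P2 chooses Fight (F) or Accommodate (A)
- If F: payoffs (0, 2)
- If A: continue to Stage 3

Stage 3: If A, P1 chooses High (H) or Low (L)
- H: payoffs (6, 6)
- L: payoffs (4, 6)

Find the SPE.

SPE: (E, A, H); Outcome (6, 6)

Work:
Stage 3: P1 chooses H (6 vs 4)
Stage 2: P2: F->2, A->6 (anticipating H). Choose A
Stage 1: P1: O->3, E->6 (anticipating A, H). Choose E
SPE path: E -> A -> H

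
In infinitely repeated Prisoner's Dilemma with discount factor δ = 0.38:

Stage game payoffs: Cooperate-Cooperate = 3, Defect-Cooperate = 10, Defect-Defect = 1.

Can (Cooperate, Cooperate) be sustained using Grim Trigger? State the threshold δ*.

δ* = 0.7778; since δ = 0.38 < 0.7778, cooperation cannot be sustained

Work:
For Grim Trigger:
Cooperate forever: 3/(1-δ)
Defect then punished: 10 + 1·δ/(1-δ)
Need: 3/(1-δ) ≥ 10 + 1·δ/(1-δ)
Solving: δ ≥ (T-R)/(T-P) = (10-3)/(10-1) = 0.7778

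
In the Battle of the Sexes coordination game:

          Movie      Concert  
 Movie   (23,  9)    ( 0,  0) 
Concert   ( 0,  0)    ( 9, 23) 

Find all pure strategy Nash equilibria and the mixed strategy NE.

Pure NE: (Movie, Movie) and (Concert, Concert); Mixed NE: p = 0.7188, q = 0.2812

Work:
Check pure NE:
(Movie, Movie): (23, 9) - no unilateral deviation beneficial
(Concert, Concert): (9, 23) - no unilateral deviation beneficial
Mixed NE: P1 plays Movie with p = 0.7188, P2 plays Movie with q = 0.2812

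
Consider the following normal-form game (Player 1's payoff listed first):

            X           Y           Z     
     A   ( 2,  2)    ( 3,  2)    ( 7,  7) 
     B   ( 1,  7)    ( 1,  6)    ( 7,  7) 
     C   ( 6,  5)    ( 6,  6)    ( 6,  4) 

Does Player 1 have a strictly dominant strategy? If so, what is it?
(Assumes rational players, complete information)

No strictly dominant strategy exists for Player 1

Work:
A strategy strictly dominates another if it gives a strictly higher payoff against every opponent action. Compare each pair of P1's strategies column-by-column:
  A vs B: [2 vs 1, 3 vs 1, 7 vs 7] → A does not strictly dominate B (column Z: 7 ≤ 7)
  A vs C: [2 vs 6, 3 vs 6, 7 vs 6] → A does not strictly dominate C (column X: 2 ≤ 6)
  B vs A: [1 vs 2, 1 vs 3, 7 vs 7] → B does not strictly dominate A (column X: 1 ≤ 2)
  B vs C: [1 vs 6, 1 vs 6, 7 vs 6] → B does not strictly dominate C (column X: 1 ≤ 6)
  C vs A: [6 vs 2, 6 vs 3, 6 vs 7] → C does not strictly dominate A (column Z: 6 ≤ 7)
  C vs B: [6 vs 1, 6 vs 1, 6 vs 7] → C does not strictly dominate B (column Z: 6 ≤ 7)
No single strategy strictly dominates all others → no strictly dominant strategy.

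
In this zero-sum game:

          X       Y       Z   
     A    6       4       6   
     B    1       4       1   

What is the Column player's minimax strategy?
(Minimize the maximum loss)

Column should play Y, value = 4

Work:
Column player minimizes Row's maximum payoff:
Column X: max payoff to Row = 6
Column Y: max payoff to Row = 4
Column Z: max payoff to Row = 6
Minimum is 4, achieved by column Y.
Minimax strategy: Y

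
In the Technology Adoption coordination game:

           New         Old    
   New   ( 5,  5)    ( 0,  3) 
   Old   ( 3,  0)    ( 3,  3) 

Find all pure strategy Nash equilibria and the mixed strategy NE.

Pure NE: (New, New) and (Old, Old); Mixed NE: p = 0.6, q = 0.6

Work:
Check pure NE:
(New, New): (5, 5) - no unilateral deviation beneficial
(Old, Old): (3, 3) - no unilateral deviation beneficial
Mixed NE: P1 plays New with p = 0.6, P2 plays New with q = 0.6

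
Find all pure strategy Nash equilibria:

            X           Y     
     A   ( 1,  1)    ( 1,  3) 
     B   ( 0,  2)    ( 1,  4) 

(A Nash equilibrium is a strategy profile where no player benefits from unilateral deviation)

Nash equilibrium: (A, Y), (B, Y)

Work:
Best responses:
  P1 vs X: payoffs [1, 0] → best response A (payoff 1)
  P1 vs Y: payoffs [1, 1] → best response A/B (payoff 1)
  P2 vs A: payoffs [1, 3] → best response Y (payoff 3)
  P2 vs B: payoffs [2, 4] → best response Y (payoff 4)
Mutual best responses: (A,Y), (B,Y) → Nash equilibria.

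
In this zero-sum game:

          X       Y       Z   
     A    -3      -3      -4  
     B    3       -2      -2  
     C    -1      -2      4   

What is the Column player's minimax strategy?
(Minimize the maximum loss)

Column should play Y, value = -2

Work:
Column player minimizes Row's maximum payoff:
Column X: max payoff to Row = 3
Column Y: max payoff to Row = -2
Column Z: max payoff to Row = 4
Minimum is -2, achieved by column Y.
Minimax strategy: Y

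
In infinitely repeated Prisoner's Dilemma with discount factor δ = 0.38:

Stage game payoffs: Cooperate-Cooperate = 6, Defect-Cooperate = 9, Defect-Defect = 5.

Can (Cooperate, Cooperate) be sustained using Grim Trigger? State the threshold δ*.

δ* = 0.75; since δ = 0.38 < 0.75, cooperation cannot be sustained

Work:
For Grim Trigger:
Cooperate forever: 6/(1-δ)
Defect then punished: 9 + 5·δ/(1-δ)
Need: 6/(1-δ) ≥ 9 + 5·δ/(1-δ)
Solving: δ ≥ (T-R)/(T-P) = (9-6)/(9-5) = 0.75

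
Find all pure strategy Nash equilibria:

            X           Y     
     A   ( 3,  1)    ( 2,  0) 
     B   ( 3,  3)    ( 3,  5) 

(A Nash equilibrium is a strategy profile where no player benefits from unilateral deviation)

Nash equilibrium: (A, X), (B, Y)

Work:
Best responses:
  P1 vs X: payoffs [3, 3] → best response A/B (payoff 3)
  P1 vs Y: payoffs [2, 3] → best response B (payoff 3)
  P2 vs A: payoffs [1, 0] → best response X (payoff 1)
  P2 vs B: payoffs [3, 5] → best response Y (payoff 5)
Mutual best responses: (A,X), (B,Y) → Nash equilibria.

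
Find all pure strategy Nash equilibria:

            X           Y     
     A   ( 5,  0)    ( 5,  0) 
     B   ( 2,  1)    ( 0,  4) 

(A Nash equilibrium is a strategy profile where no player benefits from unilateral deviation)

Nash equilibrium: (A, X), (A, Y)

Work:
Best responses:
  P1 vs X: payoffs [5, 2] → best response A (payoff 5)
  P1 vs Y: payoffs [5, 0] → best response A (payoff 5)
  P2 vs A: payoffs [0, 0] → best response X/Y (payoff 0)
  P2 vs B: payoffs [1, 4] → best response Y (payoff 4)
Mutual best responses: (A,X), (A,Y) → Nash equilibria.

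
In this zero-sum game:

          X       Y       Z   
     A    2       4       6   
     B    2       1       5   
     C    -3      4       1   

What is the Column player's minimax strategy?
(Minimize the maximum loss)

Column should play X, value = 2

Work:
Column player minimizes Row's maximum payoff:
Column X: max payoff to Row = 2
Column Y: max payoff to Row = 4
Column Z: max payoff to Row = 6
Minimum is 2, achieved by column X.
Minimax strategy: X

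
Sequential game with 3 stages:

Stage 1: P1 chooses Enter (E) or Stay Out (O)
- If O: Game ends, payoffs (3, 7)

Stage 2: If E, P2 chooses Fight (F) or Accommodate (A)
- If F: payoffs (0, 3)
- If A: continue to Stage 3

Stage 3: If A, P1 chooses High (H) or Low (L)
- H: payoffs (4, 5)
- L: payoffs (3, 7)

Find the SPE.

SPE: (E, A, H); Outcome (4, 5)

Work:
Stage 3: P1 chooses H (4 vs 3)
Stage 2: P2: F->3, A->5 (anticipating H). Choose A
Stage 1: P1: O->3, E->4 (anticipating A, H). Choose E
SPE path: E -> A -> H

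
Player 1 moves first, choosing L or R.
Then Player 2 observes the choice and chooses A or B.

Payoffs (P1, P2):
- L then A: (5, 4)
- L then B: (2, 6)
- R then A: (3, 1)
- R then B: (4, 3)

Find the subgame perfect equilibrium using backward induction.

P1 plays R, P2 plays B after L and B after R; Payoff (4, 3)

Work:
Backward induction:
After L: P2 chooses B → P1 gets 2
After R: P2 chooses B → P1 gets 4
P1 chooses R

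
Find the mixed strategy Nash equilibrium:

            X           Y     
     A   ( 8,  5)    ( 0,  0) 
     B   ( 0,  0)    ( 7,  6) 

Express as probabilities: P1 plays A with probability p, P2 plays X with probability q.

p = 0.5455, q = 0.4667

Work:
Find probabilities that make opponent indifferent:
P2 chooses q to make P1 indifferent between A and B
P1 chooses p to make P2 indifferent between X and Y
Mixed NE: P1 plays (A: 0.5455, B: 0.4545), P2 plays (X: 0.4667, Y: 0.5333)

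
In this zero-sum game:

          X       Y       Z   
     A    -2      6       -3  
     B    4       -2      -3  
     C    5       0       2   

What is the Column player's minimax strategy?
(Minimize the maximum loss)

Column should play Z, value = 2

Work:
Column player minimizes Row's maximum payoff:
Column X: max payoff to Row = 5
Column Y: max payoff to Row = 6
Column Z: max payoff to Row = 2
Minimum is 2, achieved by column Z.
Minimax strategy: Z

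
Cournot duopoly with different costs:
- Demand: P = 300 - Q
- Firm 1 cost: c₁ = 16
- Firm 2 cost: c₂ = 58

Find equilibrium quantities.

q₁* = 108.67, q₂* = 66.67

Work:
Reaction: q₁ = (300 - 16 - q₂)/2
Reaction: q₂ = (300 - 58 - q₁)/2
Solve simultaneously:
q₁* = (300 - 2×16 + 58)/3 = 108.67
q₂* = (300 - 2×58 + 16)/3 = 66.67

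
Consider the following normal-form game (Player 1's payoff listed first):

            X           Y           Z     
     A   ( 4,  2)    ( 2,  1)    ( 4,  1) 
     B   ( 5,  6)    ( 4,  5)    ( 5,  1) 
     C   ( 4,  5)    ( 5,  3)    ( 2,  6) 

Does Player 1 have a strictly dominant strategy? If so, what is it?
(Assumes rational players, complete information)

No strictly dominant strategy exists for Player 1

Work:
A strategy strictly dominates another if it gives a strictly higher payoff against every opponent action. Compare each pair of P1's strategies column-by-column:
  A vs B: [4 vs 5, 2 vs 4, 4 vs 5] → A does not strictly dominate B (column X: 4 ≤ 5)
  A vs C: [4 vs 4, 2 vs 5, 4 vs 2] → A does not strictly dominate C (column X: 4 ≤ 4)
  B vs A: [5 vs 4, 4 vs 2, 5 vs 4] → B strictly dominates A
  B vs C: [5 vs 4, 4 vs 5, 5 vs 2] → B does not strictly dominate C (column Y: 4 ≤ 5)
  C vs A: [4 vs 4, 5 vs 2, 2 vs 4] → C does not strictly dominate A (column X: 4 ≤ 4)
  C vs B: [4 vs 5, 5 vs 4, 2 vs 5] → C does not strictly dominate B (column X: 4 ≤ 5)
No single strategy strictly dominates all others → no strictly dominant strategy.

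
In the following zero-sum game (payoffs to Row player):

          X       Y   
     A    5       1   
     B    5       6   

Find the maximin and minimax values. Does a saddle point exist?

Maximin = 5, Minimax = 5, Saddle: True

Work:
Row minimums: [1, 5] → maximin = 5
Column maximums: [5, 6] → minimax = 5
Saddle point exists! Game value = 5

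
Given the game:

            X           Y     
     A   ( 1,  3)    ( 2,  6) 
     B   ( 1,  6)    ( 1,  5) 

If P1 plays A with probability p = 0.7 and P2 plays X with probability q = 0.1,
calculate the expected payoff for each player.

E[P1] = 1.63, E[P2] = 5.52

Work:
E[P1] = p·q·π₁(A,X) + p·(1-q)·π₁(A,Y) + (1-p)·q·π₁(B,X) + (1-p)·(1-q)·π₁(B,Y)
= 0.7·0.1·1 + 0.7·0.9·2 + 0.3·0.1·1 + 0.3·0.9·1
= 1.63

E[P2] = 5.52 (similar calculation)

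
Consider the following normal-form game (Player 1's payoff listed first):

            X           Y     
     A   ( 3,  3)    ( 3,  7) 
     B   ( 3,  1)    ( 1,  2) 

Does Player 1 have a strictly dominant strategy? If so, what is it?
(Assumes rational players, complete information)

No strictly dominant strategy exists for Player 1

Work:
A strategy strictly dominates another if it gives a strictly higher payoff against every opponent action. Compare each pair of P1's strategies column-by-column:
  A vs B: [3 vs 3, 3 vs 1] → A does not strictly dominate B (column X: 3 ≤ 3)
  B vs A: [3 vs 3, 1 vs 3] → B does not strictly dominate A (column X: 3 ≤ 3)
No single strategy strictly dominates all others → no strictly dominant strategy.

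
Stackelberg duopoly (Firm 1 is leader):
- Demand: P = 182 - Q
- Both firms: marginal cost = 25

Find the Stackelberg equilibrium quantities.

q₁* (leader) = 78.5, q₂* (follower) = 39.25

Work:
Follower's reaction: q₂ = (a - c - q₁)/2
Leader substitutes: π₁ = q₁·(a - q₁ - (a-c-q₁)/2 - c)
FOC: q₁* = (182 - 25)/2 = 78.50
Then: q₂* = (182 - 25 - 78.5)/2 = 39.25
Leader has first-mover advantage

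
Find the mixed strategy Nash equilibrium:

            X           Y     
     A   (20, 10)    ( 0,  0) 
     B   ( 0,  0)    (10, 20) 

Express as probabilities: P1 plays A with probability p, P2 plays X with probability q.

p = 0.6667, q = 0.3333

Work:
Find probabilities that make opponent indifferent:
P2 chooses q to make P1 indifferent between A and B
P1 chooses p to make P2 indifferent between X and Y
Mixed NE: P1 plays (A: 0.6667, B: 0.3333), P2 plays (X: 0.3333, Y: 0.6667)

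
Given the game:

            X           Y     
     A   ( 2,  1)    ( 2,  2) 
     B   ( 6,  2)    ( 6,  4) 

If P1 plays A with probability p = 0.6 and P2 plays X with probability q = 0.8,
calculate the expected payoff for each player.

E[P1] = 3.6, E[P2] = 1.68

Work:
E[P1] = p·q·π₁(A,X) + p·(1-q)·π₁(A,Y) + (1-p)·q·π₁(B,X) + (1-p)·(1-q)·π₁(B,Y)
= 0.6·0.8·2 + 0.6·0.2·2 + 0.4·0.8·6 + 0.4·0.2·6
= 3.6

E[P2] = 1.68 (similar calculation)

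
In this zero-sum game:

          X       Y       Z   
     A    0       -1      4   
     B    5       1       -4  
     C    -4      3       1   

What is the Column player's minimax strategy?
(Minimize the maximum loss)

Column should play Y, value = 3

Work:
Column player minimizes Row's maximum payoff:
Column X: max payoff to Row = 5
Column Y: max payoff to Row = 3
Column Z: max payoff to Row = 4
Minimum is 3, achieved by column Y.
Minimax strategy: Y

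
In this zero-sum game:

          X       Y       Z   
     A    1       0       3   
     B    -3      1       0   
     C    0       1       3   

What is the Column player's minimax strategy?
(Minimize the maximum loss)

Column should play X or Y (all achieve the minimum), value = 1

Work:
Column player minimizes Row's maximum payoff:
Column X: max payoff to Row = 1
Column Y: max payoff to Row = 1
Column Z: max payoff to Row = 3
Minimum is 1, achieved by columns X, Y (tied).
Each of X or Y is a minimax strategy.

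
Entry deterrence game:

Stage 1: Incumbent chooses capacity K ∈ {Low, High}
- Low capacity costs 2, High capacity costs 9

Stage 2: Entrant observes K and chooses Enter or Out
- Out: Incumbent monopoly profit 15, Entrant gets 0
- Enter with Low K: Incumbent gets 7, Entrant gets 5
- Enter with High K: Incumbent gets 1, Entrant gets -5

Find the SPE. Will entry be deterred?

SPE: (High, Enter|Low, Out|High); Entry deterred. Incumbent net profit = 6

Work:
After Low K: Entrant enters (5 > 0)
After High K: Entrant stays out (-5 < 0)
Incumbent: Low → 7−2=5, High → 15−9=6
Incumbent chooses High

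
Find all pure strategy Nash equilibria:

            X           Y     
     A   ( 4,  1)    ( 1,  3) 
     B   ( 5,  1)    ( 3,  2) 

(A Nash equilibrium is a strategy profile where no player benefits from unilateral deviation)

Nash equilibrium: (B, Y)

Work:
Best responses:
  P1 vs X: payoffs [4, 5] → best response B (payoff 5)
  P1 vs Y: payoffs [1, 3] → best response B (payoff 3)
  P2 vs A: payoffs [1, 3] → best response Y (payoff 3)
  P2 vs B: payoffs [1, 2] → best response Y (payoff 2)
Mutual best responses: (B,Y) → Nash equilibria.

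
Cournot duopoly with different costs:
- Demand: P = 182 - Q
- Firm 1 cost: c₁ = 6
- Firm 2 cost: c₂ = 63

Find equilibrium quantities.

q₁* = 77.67, q₂* = 20.67

Work:
Reaction: q₁ = (182 - 6 - q₂)/2
Reaction: q₂ = (182 - 63 - q₁)/2
Solve simultaneously:
q₁* = (182 - 2×6 + 63)/3 = 77.67
q₂* = (182 - 2×63 + 6)/3 = 20.67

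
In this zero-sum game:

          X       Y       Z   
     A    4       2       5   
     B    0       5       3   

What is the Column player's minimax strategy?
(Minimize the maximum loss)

Column should play X, value = 4

Work:
Column player minimizes Row's maximum payoff:
Column X: max payoff to Row = 4
Column Y: max payoff to Row = 5
Column Z: max payoff to Row = 5
Minimum is 4, achieved by column X.
Minimax strategy: X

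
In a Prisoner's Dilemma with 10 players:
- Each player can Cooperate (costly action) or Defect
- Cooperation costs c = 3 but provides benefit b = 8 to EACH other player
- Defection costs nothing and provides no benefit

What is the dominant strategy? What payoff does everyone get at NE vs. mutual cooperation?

Dominant: Defect; NE payoff = 0; Coop payoff = 69

Work:
Defect dominates (saves cost c = 3, benefit to others is external)
NE: All defect → everyone gets 0
If all cooperate: each receives (9)×8 - 3 = 69
Social dilemma: 69 > 0 but NE gives 0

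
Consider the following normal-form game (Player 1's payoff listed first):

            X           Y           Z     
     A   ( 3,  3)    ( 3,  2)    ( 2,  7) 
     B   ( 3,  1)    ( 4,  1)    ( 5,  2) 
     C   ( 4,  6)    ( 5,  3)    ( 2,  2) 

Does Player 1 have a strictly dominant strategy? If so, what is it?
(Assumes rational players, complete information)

No strictly dominant strategy exists for Player 1

Work:
A strategy strictly dominates another if it gives a strictly higher payoff against every opponent action. Compare each pair of P1's strategies column-by-column:
  A vs B: [3 vs 3, 3 vs 4, 2 vs 5] → A does not strictly dominate B (column X: 3 ≤ 3)
  A vs C: [3 vs 4, 3 vs 5, 2 vs 2] → A does not strictly dominate C (column X: 3 ≤ 4)
  B vs A: [3 vs 3, 4 vs 3, 5 vs 2] → B does not strictly dominate A (column X: 3 ≤ 3)
  B vs C: [3 vs 4, 4 vs 5, 5 vs 2] → B does not strictly dominate C (column X: 3 ≤ 4)
  C vs A: [4 vs 3, 5 vs 3, 2 vs 2] → C does not strictly dominate A (column Z: 2 ≤ 2)
  C vs B: [4 vs 3, 5 vs 4, 2 vs 5] → C does not strictly dominate B (column Z: 2 ≤ 5)
No single strategy strictly dominates all others → no strictly dominant strategy.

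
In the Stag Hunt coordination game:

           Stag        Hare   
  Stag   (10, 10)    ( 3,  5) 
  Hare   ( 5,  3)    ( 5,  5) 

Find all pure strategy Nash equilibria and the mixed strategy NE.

Pure NE: (Stag, Stag) and (Hare, Hare); Mixed NE: p = 0.2857, q = 0.2857

Work:
Check pure NE:
(Stag, Stag): (10, 10) - no unilateral deviation beneficial
(Hare, Hare): (5, 5) - no unilateral deviation beneficial
Mixed NE: P1 plays Stag with p = 0.2857, P2 plays Stag with q = 0.2857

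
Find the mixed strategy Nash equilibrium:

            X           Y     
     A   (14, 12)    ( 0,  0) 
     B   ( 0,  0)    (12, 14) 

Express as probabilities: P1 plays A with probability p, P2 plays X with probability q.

p = 0.5385, q = 0.4615

Work:
Find probabilities that make opponent indifferent:
P2 chooses q to make P1 indifferent between A and B
P1 chooses p to make P2 indifferent between X and Y
Mixed NE: P1 plays (A: 0.5385, B: 0.4615), P2 plays (X: 0.4615, Y: 0.5385)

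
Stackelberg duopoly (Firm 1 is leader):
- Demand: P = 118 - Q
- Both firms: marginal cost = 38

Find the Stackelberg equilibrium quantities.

q₁* (leader) = 40.0, q₂* (follower) = 20.0

Work:
Follower's reaction: q₂ = (a - c - q₁)/2
Leader substitutes: π₁ = q₁·(a - q₁ - (a-c-q₁)/2 - c)
FOC: q₁* = (118 - 38)/2 = 40.00
Then: q₂* = (118 - 38 - 40.0)/2 = 20.00
Leader has first-mover advantage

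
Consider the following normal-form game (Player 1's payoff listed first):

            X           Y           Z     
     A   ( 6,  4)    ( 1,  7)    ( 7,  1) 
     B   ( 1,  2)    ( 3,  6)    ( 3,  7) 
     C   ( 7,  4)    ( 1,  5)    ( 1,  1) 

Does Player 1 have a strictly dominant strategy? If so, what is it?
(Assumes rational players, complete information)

No strictly dominant strategy exists for Player 1

Work:
A strategy strictly dominates another if it gives a strictly higher payoff against every opponent action. Compare each pair of P1's strategies column-by-column:
  A vs B: [6 vs 1, 1 vs 3, 7 vs 3] → A does not strictly dominate B (column Y: 1 ≤ 3)
  A vs C: [6 vs 7, 1 vs 1, 7 vs 1] → A does not strictly dominate C (column X: 6 ≤ 7)
  B vs A: [1 vs 6, 3 vs 1, 3 vs 7] → B does not strictly dominate A (column X: 1 ≤ 6)
  B vs C: [1 vs 7, 3 vs 1, 3 vs 1] → B does not strictly dominate C (column X: 1 ≤ 7)
  C vs A: [7 vs 6, 1 vs 1, 1 vs 7] → C does not strictly dominate A (column Y: 1 ≤ 1)
  C vs B: [7 vs 1, 1 vs 3, 1 vs 3] → C does not strictly dominate B (column Y: 1 ≤ 3)
No single strategy strictly dominates all others → no strictly dominant strategy.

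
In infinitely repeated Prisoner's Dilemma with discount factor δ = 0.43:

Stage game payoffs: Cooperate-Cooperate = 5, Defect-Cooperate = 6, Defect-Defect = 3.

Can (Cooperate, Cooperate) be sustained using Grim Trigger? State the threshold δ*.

δ* = 0.3333; since δ = 0.43 ≥ 0.3333, cooperation can be sustained

Work:
For Grim Trigger:
Cooperate forever: 5/(1-δ)
Defect then punished: 6 + 3·δ/(1-δ)
Need: 5/(1-δ) ≥ 6 + 3·δ/(1-δ)
Solving: δ ≥ (T-R)/(T-P) = (6-5)/(6-3) = 0.3333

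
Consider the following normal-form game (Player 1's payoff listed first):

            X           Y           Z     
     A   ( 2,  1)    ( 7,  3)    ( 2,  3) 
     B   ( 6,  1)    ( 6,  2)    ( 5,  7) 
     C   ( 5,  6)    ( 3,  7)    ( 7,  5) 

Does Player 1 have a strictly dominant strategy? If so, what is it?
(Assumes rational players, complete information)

No strictly dominant strategy exists for Player 1

Work:
A strategy strictly dominates another if it gives a strictly higher payoff against every opponent action. Compare each pair of P1's strategies column-by-column:
  A vs B: [2 vs 6, 7 vs 6, 2 vs 5] → A does not strictly dominate B (column X: 2 ≤ 6)
  A vs C: [2 vs 5, 7 vs 3, 2 vs 7] → A does not strictly dominate C (column X: 2 ≤ 5)
  B vs A: [6 vs 2, 6 vs 7, 5 vs 2] → B does not strictly dominate A (column Y: 6 ≤ 7)
  B vs C: [6 vs 5, 6 vs 3, 5 vs 7] → B does not strictly dominate C (column Z: 5 ≤ 7)
  C vs A: [5 vs 2, 3 vs 7, 7 vs 2] → C does not strictly dominate A (column Y: 3 ≤ 7)
  C vs B: [5 vs 6, 3 vs 6, 7 vs 5] → C does not strictly dominate B (column X: 5 ≤ 6)
No single strategy strictly dominates all others → no strictly dominant strategy.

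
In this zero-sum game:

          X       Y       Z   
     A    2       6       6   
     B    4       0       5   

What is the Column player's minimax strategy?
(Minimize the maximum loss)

Column should play X, value = 4

Work:
Column player minimizes Row's maximum payoff:
Column X: max payoff to Row = 4
Column Y: max payoff to Row = 6
Column Z: max payoff to Row = 6
Minimum is 4, achieved by column X.
Minimax strategy: X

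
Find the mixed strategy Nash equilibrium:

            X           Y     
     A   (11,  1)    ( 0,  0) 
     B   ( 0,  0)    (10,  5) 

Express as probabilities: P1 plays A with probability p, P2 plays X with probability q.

p = 0.8333, q = 0.4762

Work:
Find probabilities that make opponent indifferent:
P2 chooses q to make P1 indifferent between A and B
P1 chooses p to make P2 indifferent between X and Y
Mixed NE: P1 plays (A: 0.8333, B: 0.1667), P2 plays (X: 0.4762, Y: 0.5238)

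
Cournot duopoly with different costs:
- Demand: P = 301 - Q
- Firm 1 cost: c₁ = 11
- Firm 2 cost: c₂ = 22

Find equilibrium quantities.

q₁* = 100.33, q₂* = 89.33

Work:
Reaction: q₁ = (301 - 11 - q₂)/2
Reaction: q₂ = (301 - 22 - q₁)/2
Solve simultaneously:
q₁* = (301 - 2×11 + 22)/3 = 100.33
q₂* = (301 - 2×22 + 11)/3 = 89.33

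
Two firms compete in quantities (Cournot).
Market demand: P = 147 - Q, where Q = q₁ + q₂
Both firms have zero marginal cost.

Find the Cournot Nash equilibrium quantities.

q₁* = q₂* = 49.0; P* = 49.0

Work:
Profit: π_i = P·q_i = (a - q_i - q_j)·q_i
FOC: ∂π_i/∂q_i = a - 2q_i - q_j = 0
Reaction function: q_i = (147 - q_j)/2
Symmetry: q* = 147/3 = 49.0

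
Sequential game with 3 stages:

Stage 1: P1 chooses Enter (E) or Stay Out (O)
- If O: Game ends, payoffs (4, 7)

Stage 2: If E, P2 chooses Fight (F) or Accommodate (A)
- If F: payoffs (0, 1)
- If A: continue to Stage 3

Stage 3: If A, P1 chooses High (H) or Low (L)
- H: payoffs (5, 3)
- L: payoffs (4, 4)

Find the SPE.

SPE: (E, A, H); Outcome (5, 3)

Work:
Stage 3: P1 chooses H (5 vs 4)
Stage 2: P2: F->1, A->3 (anticipating H). Choose A
Stage 1: P1: O->4, E->5 (anticipating A, H). Choose E
SPE path: E -> A -> H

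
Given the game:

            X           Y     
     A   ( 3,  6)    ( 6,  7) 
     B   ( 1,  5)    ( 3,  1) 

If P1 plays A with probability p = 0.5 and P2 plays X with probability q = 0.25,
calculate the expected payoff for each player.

E[P1] = 3.875, E[P2] = 4.375

Work:
E[P1] = p·q·π₁(A,X) + p·(1-q)·π₁(A,Y) + (1-p)·q·π₁(B,X) + (1-p)·(1-q)·π₁(B,Y)
= 0.5·0.25·3 + 0.5·0.75·6 + 0.5·0.25·1 + 0.5·0.75·3
= 3.875

E[P2] = 4.375 (similar calculation)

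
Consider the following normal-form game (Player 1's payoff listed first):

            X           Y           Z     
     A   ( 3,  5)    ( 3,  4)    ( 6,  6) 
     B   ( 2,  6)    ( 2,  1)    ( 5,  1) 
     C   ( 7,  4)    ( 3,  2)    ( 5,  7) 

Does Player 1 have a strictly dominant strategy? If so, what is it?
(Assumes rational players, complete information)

No strictly dominant strategy exists for Player 1

Work:
A strategy strictly dominates another if it gives a strictly higher payoff against every opponent action. Compare each pair of P1's strategies column-by-column:
  A vs B: [3 vs 2, 3 vs 2, 6 vs 5] → A strictly dominates B
  A vs C: [3 vs 7, 3 vs 3, 6 vs 5] → A does not strictly dominate C (column X: 3 ≤ 7)
  B vs A: [2 vs 3, 2 vs 3, 5 vs 6] → B does not strictly dominate A (column X: 2 ≤ 3)
  B vs C: [2 vs 7, 2 vs 3, 5 vs 5] → B does not strictly dominate C (column X: 2 ≤ 7)
  C vs A: [7 vs 3, 3 vs 3, 5 vs 6] → C does not strictly dominate A (column Y: 3 ≤ 3)
  C vs B: [7 vs 2, 3 vs 2, 5 vs 5] → C does not strictly dominate B (column Z: 5 ≤ 5)
No single strategy strictly dominates all others → no strictly dominant strategy.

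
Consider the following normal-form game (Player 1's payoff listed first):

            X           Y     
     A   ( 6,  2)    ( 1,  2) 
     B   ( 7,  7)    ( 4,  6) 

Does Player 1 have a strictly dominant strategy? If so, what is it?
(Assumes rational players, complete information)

Yes, Player 1's strictly dominant strategy is B

Work:
A strategy strictly dominates another if it gives a strictly higher payoff against every opponent action. Compare each pair of P1's strategies column-by-column:
  A vs B: [6 vs 7, 1 vs 4] → A does not strictly dominate B (column X: 6 ≤ 7)
  B vs A: [7 vs 6, 4 vs 1] → B strictly dominates A
B strictly dominates every other strategy → strictly dominant.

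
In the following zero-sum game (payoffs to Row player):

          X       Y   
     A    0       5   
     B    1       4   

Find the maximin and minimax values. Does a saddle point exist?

Maximin = 1, Minimax = 1, Saddle: True

Work:
Row minimums: [0, 1] → maximin = 1
Column maximums: [1, 5] → minimax = 1
Saddle point exists! Game value = 1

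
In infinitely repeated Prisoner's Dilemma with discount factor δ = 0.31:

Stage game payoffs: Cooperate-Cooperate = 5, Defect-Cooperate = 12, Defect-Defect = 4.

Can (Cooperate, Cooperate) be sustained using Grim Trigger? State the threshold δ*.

δ* = 0.875; since δ = 0.31 < 0.875, cooperation cannot be sustained

Work:
For Grim Trigger:
Cooperate forever: 5/(1-δ)
Defect then punished: 12 + 4·δ/(1-δ)
Need: 5/(1-δ) ≥ 12 + 4·δ/(1-δ)
Solving: δ ≥ (T-R)/(T-P) = (12-5)/(12-4) = 0.875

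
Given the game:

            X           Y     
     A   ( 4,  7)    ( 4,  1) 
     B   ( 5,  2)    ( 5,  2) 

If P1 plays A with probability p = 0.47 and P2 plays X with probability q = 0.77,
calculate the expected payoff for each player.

E[P1] = 4.53, E[P2] = 3.7014

Work:
E[P1] = p·q·π₁(A,X) + p·(1-q)·π₁(A,Y) + (1-p)·q·π₁(B,X) + (1-p)·(1-q)·π₁(B,Y)
= 0.47·0.77·4 + 0.47·0.23·4 + 0.53·0.77·5 + 0.53·0.23·5
= 4.53

E[P2] = 3.7014 (similar calculation)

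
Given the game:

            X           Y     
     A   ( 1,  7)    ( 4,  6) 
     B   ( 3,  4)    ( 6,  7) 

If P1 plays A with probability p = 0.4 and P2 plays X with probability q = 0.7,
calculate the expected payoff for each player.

E[P1] = 3.1, E[P2] = 5.62

Work:
E[P1] = p·q·π₁(A,X) + p·(1-q)·π₁(A,Y) + (1-p)·q·π₁(B,X) + (1-p)·(1-q)·π₁(B,Y)
= 0.4·0.7·1 + 0.4·0.3·4 + 0.6·0.7·3 + 0.6·0.3·6
= 3.1

E[P2] = 5.62 (similar calculation)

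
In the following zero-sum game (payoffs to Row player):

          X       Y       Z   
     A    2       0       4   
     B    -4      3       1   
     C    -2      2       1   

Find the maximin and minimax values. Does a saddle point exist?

Maximin = 0, Minimax = 2, Saddle: False

Work:
Row minimums: [0, -4, -2] → maximin = 0
Column maximums: [2, 3, 4] → minimax = 2
No saddle point (maximin ≠ minimax). Mixed strategy needed.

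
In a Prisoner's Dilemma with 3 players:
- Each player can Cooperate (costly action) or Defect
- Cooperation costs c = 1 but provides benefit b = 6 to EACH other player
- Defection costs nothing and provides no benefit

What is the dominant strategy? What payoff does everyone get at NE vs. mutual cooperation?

Dominant: Defect; NE payoff = 0; Coop payoff = 11

Work:
Defect dominates (saves cost c = 1, benefit to others is external)
NE: All defect → everyone gets 0
If all cooperate: each receives (2)×6 - 1 = 11
Social dilemma: 11 > 0 but NE gives 0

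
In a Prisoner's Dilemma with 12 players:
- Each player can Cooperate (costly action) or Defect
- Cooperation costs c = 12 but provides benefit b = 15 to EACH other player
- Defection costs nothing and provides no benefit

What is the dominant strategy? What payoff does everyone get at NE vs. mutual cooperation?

Dominant: Defect; NE payoff = 0; Coop payoff = 153

Work:
Defect dominates (saves cost c = 12, benefit to others is external)
NE: All defect → everyone gets 0
If all cooperate: each receives (11)×15 - 12 = 153
Social dilemma: 153 > 0 but NE gives 0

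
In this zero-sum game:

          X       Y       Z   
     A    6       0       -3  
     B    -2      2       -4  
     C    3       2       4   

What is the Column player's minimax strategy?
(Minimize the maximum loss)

Column should play Y, value = 2

Work:
Column player minimizes Row's maximum payoff:
Column X: max payoff to Row = 6
Column Y: max payoff to Row = 2
Column Z: max payoff to Row = 4
Minimum is 2, achieved by column Y.
Minimax strategy: Y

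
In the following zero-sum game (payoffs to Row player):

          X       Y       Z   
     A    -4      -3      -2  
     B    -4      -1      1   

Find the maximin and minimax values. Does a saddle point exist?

Maximin = -4, Minimax = -4, Saddle: True

Work:
Row minimums: [-4, -4] → maximin = -4
Column maximums: [-4, -1, 1] → minimax = -4
Saddle point exists! Game value = -4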